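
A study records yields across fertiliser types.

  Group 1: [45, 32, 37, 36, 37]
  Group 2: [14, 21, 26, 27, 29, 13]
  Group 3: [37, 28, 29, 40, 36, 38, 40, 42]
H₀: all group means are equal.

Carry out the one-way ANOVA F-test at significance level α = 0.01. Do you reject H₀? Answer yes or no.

reject H₀: yes

Group means [37.40, 21.67, 36.25], grand mean 31.947
SSB = Σnᵢ(x̄ᵢ−x̄)² = 930.914; SSW = ΣΣ(x−x̄ᵢ)² = 510.033
MSB = 930.914/2 = 465.4570; MSW = 510.033/16 = 31.8771
F = MSB/MSW = 14.6016
df = (2, 16)
p-value (upper-tail) = 0.00025
At α=0.01: p < α → reject H₀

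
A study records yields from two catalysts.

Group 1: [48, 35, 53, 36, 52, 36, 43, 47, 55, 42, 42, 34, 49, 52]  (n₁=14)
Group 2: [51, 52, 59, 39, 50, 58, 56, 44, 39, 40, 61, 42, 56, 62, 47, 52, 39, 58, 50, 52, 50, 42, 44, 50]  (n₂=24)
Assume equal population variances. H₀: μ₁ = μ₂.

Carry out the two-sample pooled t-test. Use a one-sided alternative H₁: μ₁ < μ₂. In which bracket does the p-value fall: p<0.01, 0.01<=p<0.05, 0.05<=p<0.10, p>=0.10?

p-value bracket: 0.01<=p<0.05

x̄₁=44.571, s₁=7.303, n₁=14
x̄₂=49.708, s₂=7.310, n₂=24
s_p² = [13·7.303² + 23·7.310²]/36 = 53.3996
SE = √(s_p²·(1/14+1/24)) = 2.4575
t = (44.571−49.708)/2.4575 = -2.0903
df = 36
p-value (one-sided, H₁ less) = 0.02186
→ bracket: 0.01<=p<0.05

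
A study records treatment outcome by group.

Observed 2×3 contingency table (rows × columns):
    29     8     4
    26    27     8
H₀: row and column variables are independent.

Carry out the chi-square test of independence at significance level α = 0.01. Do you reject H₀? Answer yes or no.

reject H₀: no

Row totals [41, 61], col totals [55, 35, 12], n=102
χ² = (29−22.11)²/22.11 + (8−14.07)²/14.07 + (4−4.82)²/4.82 + (26−32.89)²/32.89 + (27−20.93)²/20.93 + (8−7.18)²/7.18 = 8.2051
df = 2
p-value (upper-tail) = 0.01653
At α=0.01: p ≥ α → fail to reject H₀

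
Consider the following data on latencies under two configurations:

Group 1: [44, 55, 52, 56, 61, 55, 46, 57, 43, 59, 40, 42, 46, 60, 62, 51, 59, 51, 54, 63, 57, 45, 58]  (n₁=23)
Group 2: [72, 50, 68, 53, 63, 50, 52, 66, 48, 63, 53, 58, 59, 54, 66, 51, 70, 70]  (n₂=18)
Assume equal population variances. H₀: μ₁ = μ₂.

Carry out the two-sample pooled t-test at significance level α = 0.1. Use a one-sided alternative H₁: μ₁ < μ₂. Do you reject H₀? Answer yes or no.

reject H₀: yes

x̄₁=52.870, s₁=7.015, n₁=23
x̄₂=59.222, s₂=8.099, n₂=18
s_p² = [22·7.015² + 17·8.099²]/39 = 56.3518
SE = √(s_p²·(1/23+1/18)) = 2.3624
t = (52.870−59.222)/2.3624 = -2.6891
df = 39
p-value (one-sided, H₁ less) = 0.00524
At α=0.1: p < α → reject H₀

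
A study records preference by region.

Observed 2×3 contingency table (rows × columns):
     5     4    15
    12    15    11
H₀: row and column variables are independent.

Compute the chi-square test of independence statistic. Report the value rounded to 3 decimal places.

test statistic = 7.065

Row totals [24, 38], col totals [17, 19, 26], n=62
χ² = (5−6.58)²/6.58 + (4−7.35)²/7.35 + (15−10.06)²/10.06 + (12−10.42)²/10.42 + (15−11.65)²/11.65 + (11−15.94)²/15.94 = 7.0651
df = 2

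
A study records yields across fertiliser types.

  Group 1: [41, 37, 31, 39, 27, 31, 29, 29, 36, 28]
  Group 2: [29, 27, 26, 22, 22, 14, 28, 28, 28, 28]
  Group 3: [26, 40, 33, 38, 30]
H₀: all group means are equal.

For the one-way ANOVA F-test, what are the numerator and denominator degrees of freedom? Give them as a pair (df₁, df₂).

k = 3 groups, N = 25 total
df = (k−1, N−k) = (3−1, 25−3) = (2, 22)

degrees of freedom = [2, 22]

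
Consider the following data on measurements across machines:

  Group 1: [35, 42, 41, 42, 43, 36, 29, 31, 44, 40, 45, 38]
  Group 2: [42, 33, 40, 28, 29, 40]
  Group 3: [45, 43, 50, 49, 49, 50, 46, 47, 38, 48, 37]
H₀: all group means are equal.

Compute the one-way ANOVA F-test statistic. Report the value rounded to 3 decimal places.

Group means [38.83, 35.33, 45.64], grand mean 40.690
SSB = Σnᵢ(x̄ᵢ−x̄)² = 482.661; SSW = ΣΣ(x−x̄ᵢ)² = 685.545
MSB = 482.661/2 = 241.3307; MSW = 685.545/26 = 26.3671
F = MSB/MSW = 9.1527
df = (2, 26)

test statistic = 9.153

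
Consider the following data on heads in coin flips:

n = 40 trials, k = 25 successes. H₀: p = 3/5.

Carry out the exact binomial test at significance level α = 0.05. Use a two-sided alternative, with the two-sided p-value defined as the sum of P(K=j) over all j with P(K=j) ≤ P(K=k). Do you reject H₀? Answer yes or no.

Exact binomial: n=40, k=25, p₀=3/5=0.6000
P(X=j) = C(n,j)·p₀^j·(1−p₀)^(n−j); p = Σ P(X=j) over j with P(X=j) ≤ P(X=25)
p-value (two-sided) = 0.87209
At α=0.05: p ≥ α → fail to reject H₀

reject H₀: no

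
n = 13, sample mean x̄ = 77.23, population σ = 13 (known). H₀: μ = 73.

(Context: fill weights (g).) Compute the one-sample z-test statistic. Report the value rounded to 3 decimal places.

SE = σ/√n = 13/√13 = 3.6056
z = (x̄−μ₀)/SE = (77.23−73)/3.6056 = 1.1732

test statistic = 1.173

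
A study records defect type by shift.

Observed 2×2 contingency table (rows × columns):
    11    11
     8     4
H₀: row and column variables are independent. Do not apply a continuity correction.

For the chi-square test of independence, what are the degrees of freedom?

df = (r−1)(c−1) = (2−1)·(2−1) = 1

degrees of freedom = 1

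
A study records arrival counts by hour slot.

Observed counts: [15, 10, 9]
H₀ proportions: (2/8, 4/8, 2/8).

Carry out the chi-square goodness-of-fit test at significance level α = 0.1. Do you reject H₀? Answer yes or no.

reject H₀: yes

n = 34; E_i = n·p_i = [8.50, 17.00, 8.50]
χ² = (15−8.50)²/8.50 + (10−17.00)²/17.00 + (9−8.50)²/8.50 = 7.8824
df = 2
p-value (upper-tail) = 0.01943
At α=0.1: p < α → reject H₀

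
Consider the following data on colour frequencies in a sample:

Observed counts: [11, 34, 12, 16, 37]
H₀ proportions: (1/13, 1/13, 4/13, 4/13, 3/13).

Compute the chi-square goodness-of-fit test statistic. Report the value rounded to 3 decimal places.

n = 110; E_i = n·p_i = [8.46, 8.46, 33.85, 33.85, 25.38]
χ² = (11−8.46)²/8.46 + (34−8.46)²/8.46 + (12−33.85)²/33.85 + (16−33.85)²/33.85 + (37−25.38)²/25.38 = 106.6667
df = 4

test statistic = 106.667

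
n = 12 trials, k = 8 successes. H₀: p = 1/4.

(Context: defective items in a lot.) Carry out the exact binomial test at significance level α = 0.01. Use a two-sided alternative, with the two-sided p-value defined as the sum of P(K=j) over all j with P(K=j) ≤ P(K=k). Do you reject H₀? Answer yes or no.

Exact binomial: n=12, k=8, p₀=1/4=0.2500
P(X=j) = C(n,j)·p₀^j·(1−p₀)^(n−j); p = Σ P(X=j) over j with P(X=j) ≤ P(X=8)
p-value (two-sided) = 0.00278
At α=0.01: p < α → reject H₀

reject H₀: yes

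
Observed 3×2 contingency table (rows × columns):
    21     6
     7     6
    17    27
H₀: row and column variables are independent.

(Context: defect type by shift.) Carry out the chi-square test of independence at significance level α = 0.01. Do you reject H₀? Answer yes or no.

Row totals [27, 13, 44], col totals [45, 39], n=84
χ² = (21−14.46)²/14.46 + (6−12.54)²/12.54 + (7−6.96)²/6.96 + (6−6.04)²/6.04 + (17−23.57)²/23.57 + (27−20.43)²/20.43 = 10.3070
df = 2
p-value (upper-tail) = 0.00578
At α=0.01: p < α → reject H₀

reject H₀: yes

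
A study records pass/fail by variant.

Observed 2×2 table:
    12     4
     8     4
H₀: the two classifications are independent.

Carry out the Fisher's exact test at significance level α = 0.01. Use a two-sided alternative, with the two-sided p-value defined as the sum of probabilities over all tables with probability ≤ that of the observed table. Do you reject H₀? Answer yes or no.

Margins: r₁=16, r₂=12, c₁=20, c₂=8, n=28
p_obs = C(16,12)·C(12,8)/C(28,20); sum pmf over tables with pmf ≤ p_obs
p-value (two-sided) = 0.69082
At α=0.01: p ≥ α → fail to reject H₀

reject H₀: no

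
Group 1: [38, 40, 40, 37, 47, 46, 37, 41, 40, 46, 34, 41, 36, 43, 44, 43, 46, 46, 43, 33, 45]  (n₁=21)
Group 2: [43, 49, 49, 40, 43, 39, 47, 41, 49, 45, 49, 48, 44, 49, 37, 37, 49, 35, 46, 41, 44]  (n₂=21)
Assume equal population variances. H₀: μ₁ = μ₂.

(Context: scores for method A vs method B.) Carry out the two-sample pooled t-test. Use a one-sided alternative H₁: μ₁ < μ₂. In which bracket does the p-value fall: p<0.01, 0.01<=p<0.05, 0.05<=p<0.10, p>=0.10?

p-value bracket: 0.01<=p<0.05

x̄₁=41.238, s₁=4.206, n₁=21
x̄₂=44.000, s₂=4.583, n₂=21
s_p² = [20·4.206² + 20·4.583²]/40 = 19.3452
SE = √(s_p²·(1/21+1/21)) = 1.3574
t = (41.238−44.000)/1.3574 = -2.0348
df = 40
p-value (one-sided, H₁ less) = 0.02427
→ bracket: 0.01<=p<0.05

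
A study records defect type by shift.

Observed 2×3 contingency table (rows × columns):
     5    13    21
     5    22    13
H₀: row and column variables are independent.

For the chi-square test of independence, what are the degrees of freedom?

degrees of freedom = 2

df = (r−1)(c−1) = (2−1)·(3−1) = 2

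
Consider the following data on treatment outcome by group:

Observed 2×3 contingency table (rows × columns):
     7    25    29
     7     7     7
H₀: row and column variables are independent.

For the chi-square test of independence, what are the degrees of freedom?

degrees of freedom = 2

df = (r−1)(c−1) = (2−1)·(3−1) = 2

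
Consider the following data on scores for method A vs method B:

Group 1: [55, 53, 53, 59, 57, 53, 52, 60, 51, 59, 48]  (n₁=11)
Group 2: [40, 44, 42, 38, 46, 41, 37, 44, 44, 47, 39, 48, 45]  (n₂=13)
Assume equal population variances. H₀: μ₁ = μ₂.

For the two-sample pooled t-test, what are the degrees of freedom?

df = n₁ + n₂ − 2 = 11 + 13 − 2 = 22

degrees of freedom = 22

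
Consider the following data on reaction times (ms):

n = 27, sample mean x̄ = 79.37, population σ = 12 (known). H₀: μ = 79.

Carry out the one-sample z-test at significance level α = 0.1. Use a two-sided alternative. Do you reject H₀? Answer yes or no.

SE = σ/√n = 12/√27 = 2.3094
z = (x̄−μ₀)/SE = (79.37−79)/2.3094 = 0.1602
p-value (two-sided) = 0.87271
At α=0.1: p ≥ α → fail to reject H₀

reject H₀: no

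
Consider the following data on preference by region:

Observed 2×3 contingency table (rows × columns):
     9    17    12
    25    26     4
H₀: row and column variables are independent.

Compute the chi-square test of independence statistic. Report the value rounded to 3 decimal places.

Row totals [38, 55], col totals [34, 43, 16], n=93
χ² = (9−13.89)²/13.89 + (17−17.57)²/17.57 + (12−6.54)²/6.54 + (25−20.11)²/20.11 + (26−25.43)²/25.43 + (4−9.46)²/9.46 = 10.6619
df = 2

test statistic = 10.662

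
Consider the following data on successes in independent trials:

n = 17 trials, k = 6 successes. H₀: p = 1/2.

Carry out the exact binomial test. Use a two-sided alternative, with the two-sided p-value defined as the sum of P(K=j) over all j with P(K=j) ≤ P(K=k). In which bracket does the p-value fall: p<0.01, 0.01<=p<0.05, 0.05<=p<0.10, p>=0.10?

Exact binomial: n=17, k=6, p₀=1/2=0.5000
P(X=j) = C(n,j)·p₀^j·(1−p₀)^(n−j); p = Σ P(X=j) over j with P(X=j) ≤ P(X=6)
p-value (two-sided) = 0.33231
→ bracket: p>=0.10

p-value bracket: p>=0.10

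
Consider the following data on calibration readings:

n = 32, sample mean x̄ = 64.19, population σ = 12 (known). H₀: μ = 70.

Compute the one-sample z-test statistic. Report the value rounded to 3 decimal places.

test statistic = -2.739

SE = σ/√n = 12/√32 = 2.1213
z = (x̄−μ₀)/SE = (64.19−70)/2.1213 = -2.7389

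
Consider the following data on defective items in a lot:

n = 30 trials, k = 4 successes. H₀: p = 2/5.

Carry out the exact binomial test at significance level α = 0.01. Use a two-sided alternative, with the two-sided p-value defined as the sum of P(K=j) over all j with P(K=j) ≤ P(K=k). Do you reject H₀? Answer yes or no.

Exact binomial: n=30, k=4, p₀=2/5=0.4000
P(X=j) = C(n,j)·p₀^j·(1−p₀)^(n−j); p = Σ P(X=j) over j with P(X=j) ≤ P(X=4)
p-value (two-sided) = 0.00237
At α=0.01: p < α → reject H₀

reject H₀: yes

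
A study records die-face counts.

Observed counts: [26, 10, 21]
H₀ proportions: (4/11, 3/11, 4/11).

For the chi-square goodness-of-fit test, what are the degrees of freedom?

degrees of freedom = 2

df = k − 1 = 3 − 1 = 2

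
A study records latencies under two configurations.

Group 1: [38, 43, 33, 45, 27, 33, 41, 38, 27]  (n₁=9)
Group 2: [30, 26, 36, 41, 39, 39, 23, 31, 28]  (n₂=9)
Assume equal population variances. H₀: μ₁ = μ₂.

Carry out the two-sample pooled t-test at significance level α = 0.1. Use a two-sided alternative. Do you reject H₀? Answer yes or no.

reject H₀: no

x̄₁=36.111, s₁=6.547, n₁=9
x̄₂=32.556, s₂=6.425, n₂=9
s_p² = [8·6.547² + 8·6.425²]/16 = 42.0694
SE = √(s_p²·(1/9+1/9)) = 3.0576
t = (36.111−32.556)/3.0576 = 1.1629
df = 16
p-value (two-sided) = 0.26193
At α=0.1: p ≥ α → fail to reject H₀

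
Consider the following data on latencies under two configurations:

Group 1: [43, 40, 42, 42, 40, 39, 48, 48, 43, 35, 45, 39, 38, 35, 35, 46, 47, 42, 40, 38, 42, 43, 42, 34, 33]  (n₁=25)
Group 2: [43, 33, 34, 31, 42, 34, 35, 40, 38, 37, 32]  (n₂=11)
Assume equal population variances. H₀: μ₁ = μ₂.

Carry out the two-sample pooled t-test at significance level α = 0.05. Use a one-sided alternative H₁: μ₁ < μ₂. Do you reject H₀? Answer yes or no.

reject H₀: no

x̄₁=40.760, s₁=4.284, n₁=25
x̄₂=36.273, s₂=4.052, n₂=11
s_p² = [24·4.284² + 10·4.052²]/34 = 17.7865
SE = √(s_p²·(1/25+1/11)) = 1.5259
t = (40.760−36.273)/1.5259 = 2.9407
df = 34
p-value (one-sided, H₁ less) = 0.99707
At α=0.05: p ≥ α → fail to reject H₀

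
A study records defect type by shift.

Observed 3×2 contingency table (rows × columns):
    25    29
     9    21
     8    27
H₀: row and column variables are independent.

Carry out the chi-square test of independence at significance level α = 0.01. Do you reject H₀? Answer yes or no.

Row totals [54, 30, 35], col totals [42, 77], n=119
χ² = (25−19.06)²/19.06 + (29−34.94)²/34.94 + (9−10.59)²/10.59 + (21−19.41)²/19.41 + (8−12.35)²/12.35 + (27−22.65)²/22.65 = 5.6010
df = 2
p-value (upper-tail) = 0.06078
At α=0.01: p ≥ α → fail to reject H₀

reject H₀: no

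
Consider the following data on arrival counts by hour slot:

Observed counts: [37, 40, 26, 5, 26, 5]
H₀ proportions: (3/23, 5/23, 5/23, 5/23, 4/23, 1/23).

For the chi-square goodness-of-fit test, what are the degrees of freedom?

degrees of freedom = 5

df = k − 1 = 6 − 1 = 5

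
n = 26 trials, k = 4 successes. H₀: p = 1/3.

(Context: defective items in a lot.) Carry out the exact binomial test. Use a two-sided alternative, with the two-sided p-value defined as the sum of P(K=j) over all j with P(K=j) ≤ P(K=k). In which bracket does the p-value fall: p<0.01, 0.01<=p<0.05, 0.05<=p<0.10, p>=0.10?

p-value bracket: 0.05<=p<0.10

Exact binomial: n=26, k=4, p₀=1/3=0.3333
P(X=j) = C(n,j)·p₀^j·(1−p₀)^(n−j); p = Σ P(X=j) over j with P(X=j) ≤ P(X=4)
p-value (two-sided) = 0.06052
→ bracket: 0.05<=p<0.10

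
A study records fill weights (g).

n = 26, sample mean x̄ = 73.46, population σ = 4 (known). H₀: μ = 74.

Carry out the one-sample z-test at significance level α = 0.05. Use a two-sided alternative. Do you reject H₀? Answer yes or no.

SE = σ/√n = 4/√26 = 0.7845
z = (x̄−μ₀)/SE = (73.46−74)/0.7845 = -0.6884
p-value (two-sided) = 0.49122
At α=0.05: p ≥ α → fail to reject H₀

reject H₀: no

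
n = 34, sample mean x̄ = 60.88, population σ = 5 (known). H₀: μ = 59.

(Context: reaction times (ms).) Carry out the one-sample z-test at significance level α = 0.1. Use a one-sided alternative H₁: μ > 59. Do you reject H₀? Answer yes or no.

SE = σ/√n = 5/√34 = 0.8575
z = (x̄−μ₀)/SE = (60.88−59)/0.8575 = 2.1924
p-value (one-sided, H₁ greater) = 0.01417
At α=0.1: p < α → reject H₀

reject H₀: yes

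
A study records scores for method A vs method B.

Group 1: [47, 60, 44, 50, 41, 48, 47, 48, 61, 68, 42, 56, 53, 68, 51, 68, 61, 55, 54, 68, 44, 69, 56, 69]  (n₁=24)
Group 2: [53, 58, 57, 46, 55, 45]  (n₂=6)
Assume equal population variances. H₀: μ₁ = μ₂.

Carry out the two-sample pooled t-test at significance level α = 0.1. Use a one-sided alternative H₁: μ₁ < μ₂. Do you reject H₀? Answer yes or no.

x̄₁=55.333, s₁=9.426, n₁=24
x̄₂=52.333, s₂=5.574, n₂=6
s_p² = [23·9.426² + 5·5.574²]/28 = 78.5238
SE = √(s_p²·(1/24+1/6)) = 4.0446
t = (55.333−52.333)/4.0446 = 0.7417
df = 28
p-value (one-sided, H₁ less) = 0.76778
At α=0.1: p ≥ α → fail to reject H₀

reject H₀: no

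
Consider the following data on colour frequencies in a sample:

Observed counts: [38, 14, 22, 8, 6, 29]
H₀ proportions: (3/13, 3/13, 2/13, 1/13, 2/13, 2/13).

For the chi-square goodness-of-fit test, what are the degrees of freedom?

df = k − 1 = 6 − 1 = 5

degrees of freedom = 5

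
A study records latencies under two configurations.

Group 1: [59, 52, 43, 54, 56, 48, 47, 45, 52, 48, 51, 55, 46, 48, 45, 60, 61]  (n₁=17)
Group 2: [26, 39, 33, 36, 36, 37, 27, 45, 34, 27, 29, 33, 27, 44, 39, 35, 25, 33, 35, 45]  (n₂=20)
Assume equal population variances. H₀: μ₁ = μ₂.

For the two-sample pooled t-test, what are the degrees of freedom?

df = n₁ + n₂ − 2 = 17 + 20 − 2 = 35

degrees of freedom = 35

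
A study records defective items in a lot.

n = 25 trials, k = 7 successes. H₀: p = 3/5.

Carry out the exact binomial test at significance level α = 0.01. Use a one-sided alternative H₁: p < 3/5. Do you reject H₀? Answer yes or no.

Exact binomial: n=25, k=7, p₀=3/5=0.6000
P(X≤7) from Σ C(n,i)·p₀^i·(1−p₀)^(n−i)
p-value (one-sided, H₁ less) = 0.00121
At α=0.01: p < α → reject H₀

reject H₀: yes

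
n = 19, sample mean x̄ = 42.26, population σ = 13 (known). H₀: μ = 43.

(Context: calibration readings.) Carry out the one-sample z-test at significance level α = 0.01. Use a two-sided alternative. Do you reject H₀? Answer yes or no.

reject H₀: no

SE = σ/√n = 13/√19 = 2.9824
z = (x̄−μ₀)/SE = (42.26−43)/2.9824 = -0.2481
p-value (two-sided) = 0.80404
At α=0.01: p ≥ α → fail to reject H₀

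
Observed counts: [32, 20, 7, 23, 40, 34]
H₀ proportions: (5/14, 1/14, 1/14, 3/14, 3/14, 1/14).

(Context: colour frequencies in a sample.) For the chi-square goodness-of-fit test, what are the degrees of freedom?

degrees of freedom = 5

df = k − 1 = 6 − 1 = 5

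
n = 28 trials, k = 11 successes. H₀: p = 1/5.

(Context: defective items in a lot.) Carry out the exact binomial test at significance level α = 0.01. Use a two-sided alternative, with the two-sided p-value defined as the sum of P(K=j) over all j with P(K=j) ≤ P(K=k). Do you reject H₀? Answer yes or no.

reject H₀: no

Exact binomial: n=28, k=11, p₀=1/5=0.2000
P(X=j) = C(n,j)·p₀^j·(1−p₀)^(n−j); p = Σ P(X=j) over j with P(X=j) ≤ P(X=11)
p-value (two-sided) = 0.01680
At α=0.01: p ≥ α → fail to reject H₀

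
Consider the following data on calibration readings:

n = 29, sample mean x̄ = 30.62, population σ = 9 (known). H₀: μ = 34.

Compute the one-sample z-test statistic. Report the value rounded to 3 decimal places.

test statistic = -2.022

SE = σ/√n = 9/√29 = 1.6713
z = (x̄−μ₀)/SE = (30.62−34)/1.6713 = -2.0224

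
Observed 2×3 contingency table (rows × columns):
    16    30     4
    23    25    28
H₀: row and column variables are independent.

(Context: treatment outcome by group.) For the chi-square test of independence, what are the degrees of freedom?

degrees of freedom = 2

df = (r−1)(c−1) = (2−1)·(3−1) = 2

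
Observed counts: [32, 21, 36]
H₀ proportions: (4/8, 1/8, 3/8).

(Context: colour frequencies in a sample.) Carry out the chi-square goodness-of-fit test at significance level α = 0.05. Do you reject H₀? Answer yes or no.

reject H₀: yes

n = 89; E_i = n·p_i = [44.50, 11.12, 33.38]
χ² = (32−44.50)²/44.50 + (21−11.12)²/11.12 + (36−33.38)²/33.38 = 12.4831
df = 2
p-value (upper-tail) = 0.00195
At α=0.05: p < α → reject H₀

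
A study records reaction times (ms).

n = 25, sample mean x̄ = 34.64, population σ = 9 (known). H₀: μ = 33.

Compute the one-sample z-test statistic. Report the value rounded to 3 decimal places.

test statistic = 0.911

SE = σ/√n = 9/√25 = 1.8000
z = (x̄−μ₀)/SE = (34.64−33)/1.8000 = 0.9111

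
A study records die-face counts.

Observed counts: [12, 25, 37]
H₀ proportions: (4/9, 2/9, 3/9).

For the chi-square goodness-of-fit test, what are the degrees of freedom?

degrees of freedom = 2

df = k − 1 = 3 − 1 = 2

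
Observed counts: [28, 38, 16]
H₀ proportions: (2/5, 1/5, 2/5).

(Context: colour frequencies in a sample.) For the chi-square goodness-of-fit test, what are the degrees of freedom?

df = k − 1 = 3 − 1 = 2

degrees of freedom = 2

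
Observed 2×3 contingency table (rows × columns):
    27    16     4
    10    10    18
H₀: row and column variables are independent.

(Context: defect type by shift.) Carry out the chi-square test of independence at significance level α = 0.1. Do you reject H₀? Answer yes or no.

reject H₀: yes

Row totals [47, 38], col totals [37, 26, 22], n=85
χ² = (27−20.46)²/20.46 + (16−14.38)²/14.38 + (4−12.16)²/12.16 + (10−16.54)²/16.54 + (10−11.62)²/11.62 + (18−9.84)²/9.84 = 17.3460
df = 2
p-value (upper-tail) = 0.00017
At α=0.1: p < α → reject H₀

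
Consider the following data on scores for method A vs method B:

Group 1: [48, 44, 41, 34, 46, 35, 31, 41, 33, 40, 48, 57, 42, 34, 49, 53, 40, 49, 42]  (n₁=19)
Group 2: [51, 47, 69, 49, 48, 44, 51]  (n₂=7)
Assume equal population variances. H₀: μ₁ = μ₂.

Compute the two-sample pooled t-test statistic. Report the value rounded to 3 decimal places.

test statistic = -2.685

x̄₁=42.474, s₁=7.152, n₁=19
x̄₂=51.286, s₂=8.180, n₂=7
s_p² = [18·7.152² + 6·8.180²]/24 = 55.0902
SE = √(s_p²·(1/19+1/7)) = 3.2817
t = (42.474−51.286)/3.2817 = -2.6852
df = 24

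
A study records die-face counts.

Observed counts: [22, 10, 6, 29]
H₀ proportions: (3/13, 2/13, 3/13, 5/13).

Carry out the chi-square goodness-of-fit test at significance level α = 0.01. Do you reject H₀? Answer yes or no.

reject H₀: no

n = 67; E_i = n·p_i = [15.46, 10.31, 15.46, 25.77]
χ² = (22−15.46)²/15.46 + (10−10.31)²/10.31 + (6−15.46)²/15.46 + (29−25.77)²/25.77 = 8.9692
df = 3
p-value (upper-tail) = 0.02970
At α=0.01: p ≥ α → fail to reject H₀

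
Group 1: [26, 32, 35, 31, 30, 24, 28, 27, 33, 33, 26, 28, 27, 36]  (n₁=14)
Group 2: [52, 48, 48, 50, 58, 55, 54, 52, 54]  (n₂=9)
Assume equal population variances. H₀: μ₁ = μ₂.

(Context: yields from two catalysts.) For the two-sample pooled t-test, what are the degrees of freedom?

degrees of freedom = 21

df = n₁ + n₂ − 2 = 14 + 9 − 2 = 21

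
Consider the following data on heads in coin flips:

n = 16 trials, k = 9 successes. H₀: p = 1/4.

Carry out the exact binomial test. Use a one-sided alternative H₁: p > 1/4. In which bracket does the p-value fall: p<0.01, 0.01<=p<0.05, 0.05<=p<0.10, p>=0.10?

p-value bracket: p<0.01

Exact binomial: n=16, k=9, p₀=1/4=0.2500
P(X≥9) from Σ C(n,i)·p₀^i·(1−p₀)^(n−i)
p-value (one-sided, H₁ greater) = 0.00747
→ bracket: p<0.01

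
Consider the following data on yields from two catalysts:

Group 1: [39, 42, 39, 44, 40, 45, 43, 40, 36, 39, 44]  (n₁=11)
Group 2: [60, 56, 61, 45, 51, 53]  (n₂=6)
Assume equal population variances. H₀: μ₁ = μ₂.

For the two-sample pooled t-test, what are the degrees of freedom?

df = n₁ + n₂ − 2 = 11 + 6 − 2 = 15

degrees of freedom = 15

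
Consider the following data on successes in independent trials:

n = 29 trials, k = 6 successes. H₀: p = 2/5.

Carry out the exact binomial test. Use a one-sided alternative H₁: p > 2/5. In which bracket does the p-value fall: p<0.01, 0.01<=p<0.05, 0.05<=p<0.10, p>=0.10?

Exact binomial: n=29, k=6, p₀=2/5=0.4000
P(X≥6) from Σ C(n,i)·p₀^i·(1−p₀)^(n−i)
p-value (one-sided, H₁ greater) = 0.99204
→ bracket: p>=0.10

p-value bracket: p>=0.10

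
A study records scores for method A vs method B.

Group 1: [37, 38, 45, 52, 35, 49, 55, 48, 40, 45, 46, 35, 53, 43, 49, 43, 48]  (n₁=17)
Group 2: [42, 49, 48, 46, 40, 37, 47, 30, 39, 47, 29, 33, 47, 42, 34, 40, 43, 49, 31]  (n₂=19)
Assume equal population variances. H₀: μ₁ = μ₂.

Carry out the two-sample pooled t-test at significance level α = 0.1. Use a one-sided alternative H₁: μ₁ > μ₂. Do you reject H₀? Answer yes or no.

reject H₀: yes

x̄₁=44.765, s₁=6.170, n₁=17
x̄₂=40.684, s₂=6.725, n₂=19
s_p² = [16·6.170² + 18·6.725²]/34 = 41.8578
SE = √(s_p²·(1/17+1/19)) = 2.1599
t = (44.765−40.684)/2.1599 = 1.8892
df = 34
p-value (one-sided, H₁ greater) = 0.03371
At α=0.1: p < α → reject H₀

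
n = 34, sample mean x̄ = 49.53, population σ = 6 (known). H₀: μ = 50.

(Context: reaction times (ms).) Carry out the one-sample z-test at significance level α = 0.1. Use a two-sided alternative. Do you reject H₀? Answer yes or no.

SE = σ/√n = 6/√34 = 1.0290
z = (x̄−μ₀)/SE = (49.53−50)/1.0290 = -0.4568
p-value (two-sided) = 0.64785
At α=0.1: p ≥ α → fail to reject H₀

reject H₀: no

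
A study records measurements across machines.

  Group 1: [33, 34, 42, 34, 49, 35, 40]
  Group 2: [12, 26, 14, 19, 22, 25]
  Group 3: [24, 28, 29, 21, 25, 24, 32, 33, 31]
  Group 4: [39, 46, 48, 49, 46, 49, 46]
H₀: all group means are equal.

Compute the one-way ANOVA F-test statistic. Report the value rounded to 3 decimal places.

test statistic = 39.262

Group means [38.14, 19.67, 27.44, 46.14], grand mean 32.931
SSB = Σnᵢ(x̄ᵢ−x̄)² = 2738.592; SSW = ΣΣ(x−x̄ᵢ)² = 581.270
MSB = 2738.592/3 = 912.8641; MSW = 581.270/25 = 23.2508
F = MSB/MSW = 39.2616
df = (3, 25)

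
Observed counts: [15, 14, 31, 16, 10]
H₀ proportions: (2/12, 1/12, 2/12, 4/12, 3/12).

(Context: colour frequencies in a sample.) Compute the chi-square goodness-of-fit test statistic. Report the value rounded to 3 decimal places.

test statistic = 37.674

n = 86; E_i = n·p_i = [14.33, 7.17, 14.33, 28.67, 21.50]
χ² = (15−14.33)²/14.33 + (14−7.17)²/7.17 + (31−14.33)²/14.33 + (16−28.67)²/28.67 + (10−21.50)²/21.50 = 37.6744
df = 4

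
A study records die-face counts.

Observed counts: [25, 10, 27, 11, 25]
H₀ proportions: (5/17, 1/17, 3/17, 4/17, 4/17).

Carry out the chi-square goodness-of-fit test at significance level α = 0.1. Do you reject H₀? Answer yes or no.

n = 98; E_i = n·p_i = [28.82, 5.76, 17.29, 23.06, 23.06]
χ² = (25−28.82)²/28.82 + (10−5.76)²/5.76 + (27−17.29)²/17.29 + (11−23.06)²/23.06 + (25−23.06)²/23.06 = 15.5357
df = 4
p-value (upper-tail) = 0.00371
At α=0.1: p < α → reject H₀

reject H₀: yes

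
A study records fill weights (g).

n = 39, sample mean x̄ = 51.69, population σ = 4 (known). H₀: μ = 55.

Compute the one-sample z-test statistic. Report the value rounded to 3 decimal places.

SE = σ/√n = 4/√39 = 0.6405
z = (x̄−μ₀)/SE = (51.69−55)/0.6405 = -5.1677

test statistic = -5.168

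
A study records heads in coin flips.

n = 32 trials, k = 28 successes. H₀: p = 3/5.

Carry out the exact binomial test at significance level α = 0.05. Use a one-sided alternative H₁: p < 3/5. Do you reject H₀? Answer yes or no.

reject H₀: no

Exact binomial: n=32, k=28, p₀=3/5=0.6000
P(X≤28) from Σ C(n,i)·p₀^i·(1−p₀)^(n−i)
p-value (one-sided, H₁ less) = 0.99986
At α=0.05: p ≥ α → fail to reject H₀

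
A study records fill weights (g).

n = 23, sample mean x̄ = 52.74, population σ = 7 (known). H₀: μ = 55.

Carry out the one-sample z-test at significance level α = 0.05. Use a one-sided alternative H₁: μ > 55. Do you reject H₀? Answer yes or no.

SE = σ/√n = 7/√23 = 1.4596
z = (x̄−μ₀)/SE = (52.74−55)/1.4596 = -1.5484
p-value (one-sided, H₁ greater) = 0.93923
At α=0.05: p ≥ α → fail to reject H₀

reject H₀: no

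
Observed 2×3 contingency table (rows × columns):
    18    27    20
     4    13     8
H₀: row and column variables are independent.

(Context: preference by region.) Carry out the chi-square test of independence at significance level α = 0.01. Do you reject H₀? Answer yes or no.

Row totals [65, 25], col totals [22, 40, 28], n=90
χ² = (18−15.89)²/15.89 + (27−28.89)²/28.89 + (20−20.22)²/20.22 + (4−6.11)²/6.11 + (13−11.11)²/11.11 + (8−7.78)²/7.78 = 1.4632
df = 2
p-value (upper-tail) = 0.48114
At α=0.01: p ≥ α → fail to reject H₀

reject H₀: no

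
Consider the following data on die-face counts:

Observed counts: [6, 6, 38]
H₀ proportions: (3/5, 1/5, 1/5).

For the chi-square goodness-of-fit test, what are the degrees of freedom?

df = k − 1 = 3 − 1 = 2

degrees of freedom = 2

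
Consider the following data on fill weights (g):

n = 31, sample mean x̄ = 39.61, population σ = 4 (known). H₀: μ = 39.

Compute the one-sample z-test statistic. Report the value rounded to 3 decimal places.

test statistic = 0.849

SE = σ/√n = 4/√31 = 0.7184
z = (x̄−μ₀)/SE = (39.61−39)/0.7184 = 0.8491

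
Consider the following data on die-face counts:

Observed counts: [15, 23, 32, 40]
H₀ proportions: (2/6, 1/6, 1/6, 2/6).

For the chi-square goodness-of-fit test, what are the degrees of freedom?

df = k − 1 = 4 − 1 = 3

degrees of freedom = 3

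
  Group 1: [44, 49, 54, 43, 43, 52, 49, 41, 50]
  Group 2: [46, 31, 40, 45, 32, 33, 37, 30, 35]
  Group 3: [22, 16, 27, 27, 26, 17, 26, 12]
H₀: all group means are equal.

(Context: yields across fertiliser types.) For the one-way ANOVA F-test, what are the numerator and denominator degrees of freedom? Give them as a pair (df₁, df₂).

degrees of freedom = [2, 23]

k = 3 groups, N = 26 total
df = (k−1, N−k) = (3−1, 26−3) = (2, 23)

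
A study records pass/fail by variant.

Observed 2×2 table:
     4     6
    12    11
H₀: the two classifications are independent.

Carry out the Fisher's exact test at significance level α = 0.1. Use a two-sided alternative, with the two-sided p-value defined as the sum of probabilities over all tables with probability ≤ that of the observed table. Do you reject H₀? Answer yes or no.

Margins: r₁=10, r₂=23, c₁=16, c₂=17, n=33
p_obs = C(10,4)·C(23,12)/C(33,16); sum pmf over tables with pmf ≤ p_obs
p-value (two-sided) = 0.70799
At α=0.1: p ≥ α → fail to reject H₀

reject H₀: no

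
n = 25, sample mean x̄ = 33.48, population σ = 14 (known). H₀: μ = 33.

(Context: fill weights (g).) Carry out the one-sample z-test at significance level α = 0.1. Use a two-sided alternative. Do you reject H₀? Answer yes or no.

reject H₀: no

SE = σ/√n = 14/√25 = 2.8000
z = (x̄−μ₀)/SE = (33.48−33)/2.8000 = 0.1714
p-value (two-sided) = 0.86389
At α=0.1: p ≥ α → fail to reject H₀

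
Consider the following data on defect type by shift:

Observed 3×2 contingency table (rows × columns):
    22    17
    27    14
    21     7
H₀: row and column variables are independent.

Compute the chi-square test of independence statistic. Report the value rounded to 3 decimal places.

test statistic = 2.501

Row totals [39, 41, 28], col totals [70, 38], n=108
χ² = (22−25.28)²/25.28 + (17−13.72)²/13.72 + (27−26.57)²/26.57 + (14−14.43)²/14.43 + (21−18.15)²/18.15 + (7−9.85)²/9.85 = 2.5011
df = 2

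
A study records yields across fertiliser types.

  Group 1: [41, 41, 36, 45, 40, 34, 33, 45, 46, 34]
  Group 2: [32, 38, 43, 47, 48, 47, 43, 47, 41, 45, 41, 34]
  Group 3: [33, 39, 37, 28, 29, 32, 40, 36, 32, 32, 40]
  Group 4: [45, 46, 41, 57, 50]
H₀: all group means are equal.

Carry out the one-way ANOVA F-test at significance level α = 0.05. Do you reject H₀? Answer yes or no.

reject H₀: yes

Group means [39.50, 42.17, 34.36, 47.80], grand mean 39.947
SSB = Σnᵢ(x̄ᵢ−x̄)² = 712.383; SSW = ΣΣ(x−x̄ᵢ)² = 855.512
MSB = 712.383/3 = 237.4609; MSW = 855.512/34 = 25.1621
F = MSB/MSW = 9.4372
df = (3, 34)
p-value (upper-tail) = 0.00011
At α=0.05: p < α → reject H₀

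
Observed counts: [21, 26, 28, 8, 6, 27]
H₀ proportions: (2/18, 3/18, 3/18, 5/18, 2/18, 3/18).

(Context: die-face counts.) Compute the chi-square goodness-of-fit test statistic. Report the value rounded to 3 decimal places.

test statistic = 36.219

n = 116; E_i = n·p_i = [12.89, 19.33, 19.33, 32.22, 12.89, 19.33]
χ² = (21−12.89)²/12.89 + (26−19.33)²/19.33 + (28−19.33)²/19.33 + (8−32.22)²/32.22 + (6−12.89)²/12.89 + (27−19.33)²/19.33 = 36.2190
df = 5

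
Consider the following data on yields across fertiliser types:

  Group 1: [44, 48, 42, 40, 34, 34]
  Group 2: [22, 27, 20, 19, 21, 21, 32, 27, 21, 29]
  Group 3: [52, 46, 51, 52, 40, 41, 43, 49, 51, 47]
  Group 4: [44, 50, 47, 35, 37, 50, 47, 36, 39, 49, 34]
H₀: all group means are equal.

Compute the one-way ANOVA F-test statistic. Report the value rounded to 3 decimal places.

test statistic = 36.429

Group means [40.33, 23.90, 47.20, 42.55], grand mean 38.405
SSB = Σnᵢ(x̄ᵢ−x̄)² = 3088.358; SSW = ΣΣ(x−x̄ᵢ)² = 932.561
MSB = 3088.358/3 = 1029.4528; MSW = 932.561/33 = 28.2594
F = MSB/MSW = 36.4287
df = (3, 33)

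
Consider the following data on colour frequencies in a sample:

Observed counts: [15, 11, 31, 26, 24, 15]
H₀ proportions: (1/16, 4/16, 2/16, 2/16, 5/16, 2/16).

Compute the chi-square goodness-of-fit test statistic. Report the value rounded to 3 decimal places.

test statistic = 48.682

n = 122; E_i = n·p_i = [7.62, 30.50, 15.25, 15.25, 38.12, 15.25]
χ² = (15−7.62)²/7.62 + (11−30.50)²/30.50 + (31−15.25)²/15.25 + (26−15.25)²/15.25 + (24−38.12)²/38.12 + (15−15.25)²/15.25 = 48.6820
df = 5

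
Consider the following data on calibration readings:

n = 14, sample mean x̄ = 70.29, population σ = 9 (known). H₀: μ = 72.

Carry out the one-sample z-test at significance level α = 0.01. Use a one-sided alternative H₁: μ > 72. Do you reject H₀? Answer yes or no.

SE = σ/√n = 9/√14 = 2.4054
z = (x̄−μ₀)/SE = (70.29−72)/2.4054 = -0.7109
p-value (one-sided, H₁ greater) = 0.76143
At α=0.01: p ≥ α → fail to reject H₀

reject H₀: no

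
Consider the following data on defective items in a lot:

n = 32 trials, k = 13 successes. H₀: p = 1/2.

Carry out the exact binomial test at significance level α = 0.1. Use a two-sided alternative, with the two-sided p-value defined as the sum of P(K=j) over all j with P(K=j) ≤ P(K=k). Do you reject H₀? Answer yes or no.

Exact binomial: n=32, k=13, p₀=1/2=0.5000
P(X=j) = C(n,j)·p₀^j·(1−p₀)^(n−j); p = Σ P(X=j) over j with P(X=j) ≤ P(X=13)
p-value (two-sided) = 0.37709
At α=0.1: p ≥ α → fail to reject H₀

reject H₀: no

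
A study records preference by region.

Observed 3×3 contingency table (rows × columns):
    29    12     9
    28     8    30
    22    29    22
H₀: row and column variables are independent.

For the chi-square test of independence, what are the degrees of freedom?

degrees of freedom = 4

df = (r−1)(c−1) = (3−1)·(3−1) = 4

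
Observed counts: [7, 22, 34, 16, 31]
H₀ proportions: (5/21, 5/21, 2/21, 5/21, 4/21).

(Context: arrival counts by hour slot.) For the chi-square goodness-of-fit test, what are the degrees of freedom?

df = k − 1 = 5 − 1 = 4

degrees of freedom = 4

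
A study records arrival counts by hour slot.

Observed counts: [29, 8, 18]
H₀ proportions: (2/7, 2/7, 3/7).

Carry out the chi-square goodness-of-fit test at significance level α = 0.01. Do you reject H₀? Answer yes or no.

n = 55; E_i = n·p_i = [15.71, 15.71, 23.57]
χ² = (29−15.71)²/15.71 + (8−15.71)²/15.71 + (18−23.57)²/23.57 = 16.3364
df = 2
p-value (upper-tail) = 0.00028
At α=0.01: p < α → reject H₀

reject H₀: yes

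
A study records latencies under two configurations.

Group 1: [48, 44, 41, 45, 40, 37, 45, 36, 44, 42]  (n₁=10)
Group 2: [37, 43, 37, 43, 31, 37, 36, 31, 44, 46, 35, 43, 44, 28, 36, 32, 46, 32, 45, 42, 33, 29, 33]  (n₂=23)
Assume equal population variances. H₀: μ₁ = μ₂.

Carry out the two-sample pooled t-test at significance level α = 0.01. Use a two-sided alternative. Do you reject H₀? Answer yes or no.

reject H₀: no

x̄₁=42.200, s₁=3.765, n₁=10
x̄₂=37.522, s₂=5.861, n₂=23
s_p² = [9·3.765² + 22·5.861²]/31 = 28.4948
SE = √(s_p²·(1/10+1/23)) = 2.0220
t = (42.200−37.522)/2.0220 = 2.3137
df = 31
p-value (two-sided) = 0.02748
At α=0.01: p ≥ α → fail to reject H₀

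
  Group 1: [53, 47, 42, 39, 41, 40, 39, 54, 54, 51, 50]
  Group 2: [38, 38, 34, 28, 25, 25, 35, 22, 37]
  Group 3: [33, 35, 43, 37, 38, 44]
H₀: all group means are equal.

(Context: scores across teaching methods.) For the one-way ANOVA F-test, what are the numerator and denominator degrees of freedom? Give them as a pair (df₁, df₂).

k = 3 groups, N = 26 total
df = (k−1, N−k) = (3−1, 26−3) = (2, 23)

degrees of freedom = [2, 23]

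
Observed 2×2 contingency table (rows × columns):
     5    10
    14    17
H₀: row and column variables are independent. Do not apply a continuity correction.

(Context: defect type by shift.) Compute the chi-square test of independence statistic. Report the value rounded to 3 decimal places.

test statistic = 0.583

Row totals [15, 31], col totals [19, 27], n=46
χ² = (5−6.20)²/6.20 + (10−8.80)²/8.80 + (14−12.80)²/12.80 + (17−18.20)²/18.20 = 0.5833
df = 1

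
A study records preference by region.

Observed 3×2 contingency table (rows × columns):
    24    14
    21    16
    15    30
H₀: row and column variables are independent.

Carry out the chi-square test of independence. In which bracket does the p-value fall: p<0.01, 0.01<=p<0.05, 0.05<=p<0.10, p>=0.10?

Row totals [38, 37, 45], col totals [60, 60], n=120
χ² = (24−19.00)²/19.00 + (14−19.00)²/19.00 + (21−18.50)²/18.50 + (16−18.50)²/18.50 + (15−22.50)²/22.50 + (30−22.50)²/22.50 = 8.3073
df = 2
p-value (upper-tail) = 0.01571
→ bracket: 0.01<=p<0.05

p-value bracket: 0.01<=p<0.05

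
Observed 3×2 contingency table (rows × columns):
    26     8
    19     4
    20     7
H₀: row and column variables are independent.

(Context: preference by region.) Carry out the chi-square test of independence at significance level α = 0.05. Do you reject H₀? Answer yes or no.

reject H₀: no

Row totals [34, 23, 27], col totals [65, 19], n=84
χ² = (26−26.31)²/26.31 + (8−7.69)²/7.69 + (19−17.80)²/17.80 + (4−5.20)²/5.20 + (20−20.89)²/20.89 + (7−6.11)²/6.11 = 0.5439
df = 2
p-value (upper-tail) = 0.76189
At α=0.05: p ≥ α → fail to reject H₀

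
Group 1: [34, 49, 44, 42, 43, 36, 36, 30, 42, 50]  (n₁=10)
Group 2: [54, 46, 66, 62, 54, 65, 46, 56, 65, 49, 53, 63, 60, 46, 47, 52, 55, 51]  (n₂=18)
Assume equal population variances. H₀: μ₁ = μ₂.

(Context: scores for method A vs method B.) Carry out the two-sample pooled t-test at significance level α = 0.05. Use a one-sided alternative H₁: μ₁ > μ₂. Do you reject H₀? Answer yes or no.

x̄₁=40.600, s₁=6.484, n₁=10
x̄₂=55.000, s₂=7.004, n₂=18
s_p² = [9·6.484² + 17·7.004²]/26 = 46.6308
SE = √(s_p²·(1/10+1/18)) = 2.6933
t = (40.600−55.000)/2.6933 = -5.3467
df = 26
p-value (one-sided, H₁ greater) = 0.99999
At α=0.05: p ≥ α → fail to reject H₀

reject H₀: no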